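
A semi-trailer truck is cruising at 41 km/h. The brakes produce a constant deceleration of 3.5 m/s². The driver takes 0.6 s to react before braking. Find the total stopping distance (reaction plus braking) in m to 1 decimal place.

Total stopping distance ≈ 25.4 m

41 km/h ÷ 3.6 = 11.3889 m/s.
Reaction distance = v·t_r = 11.3889 × 0.6 = 6.833 m.
Braking distance = v²/(2a) = 11.3889² / (2 × 3.500) = 129.707 / 7.000 = 18.530 m.
Total = 6.833 + 18.530 = 25.363 m.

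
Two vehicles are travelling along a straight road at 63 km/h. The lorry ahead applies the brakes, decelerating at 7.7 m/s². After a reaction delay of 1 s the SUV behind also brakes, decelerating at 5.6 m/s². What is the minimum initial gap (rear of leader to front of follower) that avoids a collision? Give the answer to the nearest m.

63 km/h ÷ 3.6 = 17.5000 m/s.
Leader travels v²/(2a_L) = 306.250 / 15.400 = 19.886 m before stopping.
Follower covers v·t_r = 17.5000 × 1 = 17.500 m while reacting, then v²/(2a_F) = 306.250 / 11.200 = 27.344 m while braking, for a total of 17.500 + 27.344 = 44.844 m.
Since a_F ≤ a_L and the follower starts braking later, the follower is never slower than the leader, so the closest approach is when both have stopped.
Minimum gap = 44.844 − 19.886 = 24.958 m.

Minimum gap ≈ 25 m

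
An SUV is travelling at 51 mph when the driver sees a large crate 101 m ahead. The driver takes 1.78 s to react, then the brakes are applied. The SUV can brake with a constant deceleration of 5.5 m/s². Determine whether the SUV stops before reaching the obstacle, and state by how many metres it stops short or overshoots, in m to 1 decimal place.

Yes — it stops 13.2 m short of the obstacle

51 mph × 0.44704 = 22.7990 m/s.
Reaction distance = 22.7990 × 1.78 = 40.582 m.
Braking distance = v²/(2a) = 519.794 / 11.000 = 47.254 m.
Total stopping distance = 40.582 + 47.254 = 87.836 m, vs 101 m available — it stops with 101 − 87.836 = 13.164 m to spare.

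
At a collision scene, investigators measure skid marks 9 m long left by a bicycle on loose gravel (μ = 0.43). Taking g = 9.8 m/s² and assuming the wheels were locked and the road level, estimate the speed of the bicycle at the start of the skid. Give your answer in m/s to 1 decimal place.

Deceleration a = μg = 0.43 × 9.8 = 4.214 m/s².
v = √(2a·d) = √(2 × 4.214 × 9) = √75.852 = 8.7093 m/s.

Initial speed ≈ 8.7 m/s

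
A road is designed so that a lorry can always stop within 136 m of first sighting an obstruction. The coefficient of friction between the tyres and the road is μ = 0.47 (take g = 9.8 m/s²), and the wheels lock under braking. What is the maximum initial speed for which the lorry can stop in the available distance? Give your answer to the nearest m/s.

a = μg = 0.47 × 9.8 = 4.606 m/s².
v²/(2a) = d ⇒ v = √(2 × 4.606 × 136) = √1252.83 = 35.3953 m/s.

Maximum speed ≈ 35 m/s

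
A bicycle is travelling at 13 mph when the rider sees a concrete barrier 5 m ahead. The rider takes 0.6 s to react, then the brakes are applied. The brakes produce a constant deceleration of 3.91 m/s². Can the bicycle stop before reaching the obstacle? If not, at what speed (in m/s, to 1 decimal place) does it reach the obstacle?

13 mph × 0.44704 = 5.8115 m/s.
Reaction distance = 5.8115 × 0.6 = 3.487 m.
Braking distance needed to stop: v²/(2a) = 33.774 / 7.820 = 4.319 m, so total needed = 3.487 + 4.319 = 7.806 m > 5 m — it cannot stop.
Distance remaining when braking begins: 5 − 3.487 = 1.513 m.
v² = v₀² − 2a·d = 33.774 − 2 × 3.910 × 1.513 = 21.942 m²/s².
v = √21.942 = 4.684 m/s.

No — it strikes the obstacle at 4.7 m/s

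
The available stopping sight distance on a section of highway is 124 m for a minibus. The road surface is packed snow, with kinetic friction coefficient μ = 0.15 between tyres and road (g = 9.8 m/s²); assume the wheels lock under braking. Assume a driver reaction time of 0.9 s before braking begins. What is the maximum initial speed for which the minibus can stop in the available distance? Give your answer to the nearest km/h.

Maximum speed ≈ 64 km/h

a = μg = 0.15 × 9.8 = 1.470 m/s².
Stopping distance: v·t_r + v²/(2a) = 124 with t_r = 0.9 s and a = 1.470 m/s².
So v² + 2.646 v − 364.56 = 0.
Positive root: v = −a·t_r + √((a·t_r)² + 2a·d) = −1.323 + √(1.750 + 364.56) = 17.8162 m/s.
17.8162 m/s × 3.6 = 64.138 km/h.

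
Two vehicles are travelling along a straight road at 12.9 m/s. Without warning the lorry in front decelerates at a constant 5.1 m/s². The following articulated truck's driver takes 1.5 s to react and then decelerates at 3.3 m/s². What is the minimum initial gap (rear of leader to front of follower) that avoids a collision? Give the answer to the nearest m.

Minimum gap ≈ 28 m

Leader travels v²/(2a_L) = 166.410 / 10.200 = 16.315 m before stopping.
Follower covers v·t_r = 12.9000 × 1.5 = 19.350 m while reacting, then v²/(2a_F) = 166.410 / 6.600 = 25.214 m while braking, for a total of 19.350 + 25.214 = 44.564 m.
Since a_F ≤ a_L and the follower starts braking later, the follower is never slower than the leader, so the closest approach is when both have stopped.
Minimum gap = 44.564 − 16.315 = 28.249 m.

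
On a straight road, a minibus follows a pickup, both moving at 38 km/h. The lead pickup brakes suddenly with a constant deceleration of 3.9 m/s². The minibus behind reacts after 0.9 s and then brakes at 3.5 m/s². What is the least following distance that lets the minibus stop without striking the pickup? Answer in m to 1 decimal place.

Minimum gap ≈ 11.1 m

38 km/h ÷ 3.6 = 10.5556 m/s.
Leader travels v²/(2a_L) = 111.421 / 7.800 = 14.285 m before stopping.
Follower covers v·t_r = 10.5556 × 0.9 = 9.500 m while reacting, then v²/(2a_F) = 111.421 / 7.000 = 15.917 m while braking, for a total of 9.500 + 15.917 = 25.417 m.
Since a_F ≤ a_L and the follower starts braking later, the follower is never slower than the leader, so the closest approach is when both have stopped.
Minimum gap = 25.417 − 14.285 = 11.132 m.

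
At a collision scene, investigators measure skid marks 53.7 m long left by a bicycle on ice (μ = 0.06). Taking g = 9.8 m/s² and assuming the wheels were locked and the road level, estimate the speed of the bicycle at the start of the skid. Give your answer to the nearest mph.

Deceleration a = μg = 0.06 × 9.8 = 0.588 m/s².
v = √(2a·d) = √(2 × 0.588 × 53.7) = √63.151 = 7.9468 m/s.
= 7.9468 ÷ 0.44704 = 17.776 mph.

Initial speed ≈ 18 mph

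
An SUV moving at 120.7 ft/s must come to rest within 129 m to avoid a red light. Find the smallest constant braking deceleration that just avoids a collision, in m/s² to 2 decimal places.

120.7 ft/s × 0.3048 = 36.7894 m/s.
v² = 2a·d ⇒ a = v²/(2d) = 36.7894² / (2 × 129.000) = 1353.460 / 258.000 = 5.2460 m/s².

Required deceleration ≈ 5.25 m/s²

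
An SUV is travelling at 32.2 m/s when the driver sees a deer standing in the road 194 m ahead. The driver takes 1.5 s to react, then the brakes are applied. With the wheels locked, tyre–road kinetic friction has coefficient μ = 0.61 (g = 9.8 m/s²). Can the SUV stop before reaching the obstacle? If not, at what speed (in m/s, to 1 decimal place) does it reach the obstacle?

Yes — it stops about 59.0 m short of the obstacle, so it never reaches it

a = μg = 0.61 × 9.8 = 5.978 m/s².
Reaction distance = 32.2000 × 1.5 = 48.300 m.
Braking distance = v²/(2a) = 1036.840 / 11.956 = 86.721 m.
Total stopping distance = 48.300 + 86.721 = 135.021 m, vs 194 m available — it stops with 194 − 135.021 = 58.979 m to spare.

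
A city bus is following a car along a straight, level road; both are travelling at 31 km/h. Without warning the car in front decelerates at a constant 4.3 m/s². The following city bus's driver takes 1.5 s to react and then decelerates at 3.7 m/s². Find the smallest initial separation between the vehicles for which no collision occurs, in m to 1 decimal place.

31 km/h ÷ 3.6 = 8.6111 m/s.
Leader travels v²/(2a_L) = 74.151 / 8.600 = 8.622 m before stopping.
Follower covers v·t_r = 8.6111 × 1.5 = 12.917 m while reacting, then v²/(2a_F) = 74.151 / 7.400 = 10.020 m while braking, for a total of 12.917 + 10.020 = 22.937 m.
Since a_F ≤ a_L and the follower starts braking later, the follower is never slower than the leader, so the closest approach is when both have stopped.
Minimum gap = 22.937 − 8.622 = 14.315 m.

Minimum gap ≈ 14.3 m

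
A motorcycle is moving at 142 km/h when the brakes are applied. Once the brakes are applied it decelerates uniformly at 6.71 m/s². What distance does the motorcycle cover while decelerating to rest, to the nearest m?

142 km/h ÷ 3.6 = 39.4444 m/s.
Braking distance = v²/(2a) = 39.4444² / (2 × 6.710) = 1555.861 / 13.420 = 115.936 m.

Braking distance ≈ 116 m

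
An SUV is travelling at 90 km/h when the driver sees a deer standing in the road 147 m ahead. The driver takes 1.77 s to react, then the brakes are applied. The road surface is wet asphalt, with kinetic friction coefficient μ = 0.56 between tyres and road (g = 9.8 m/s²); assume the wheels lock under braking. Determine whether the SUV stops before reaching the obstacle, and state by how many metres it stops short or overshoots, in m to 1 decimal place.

Yes — it stops 45.8 m short of the obstacle

90 km/h ÷ 3.6 = 25.0000 m/s.
a = μg = 0.56 × 9.8 = 5.488 m/s².
Reaction distance = 25.0000 × 1.77 = 44.250 m.
Braking distance = v²/(2a) = 625.000 / 10.976 = 56.942 m.
Total stopping distance = 44.250 + 56.942 = 101.192 m, vs 147 m available — it stops with 147 − 101.192 = 45.808 m to spare.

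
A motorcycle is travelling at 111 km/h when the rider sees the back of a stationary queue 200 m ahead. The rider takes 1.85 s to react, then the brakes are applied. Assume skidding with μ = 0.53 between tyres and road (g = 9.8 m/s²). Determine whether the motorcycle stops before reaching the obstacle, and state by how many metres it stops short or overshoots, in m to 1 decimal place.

Yes — it stops 51.4 m short of the obstacle

111 km/h ÷ 3.6 = 30.8333 m/s.
a = μg = 0.53 × 9.8 = 5.194 m/s².
Reaction distance = 30.8333 × 1.85 = 57.042 m.
Braking distance = v²/(2a) = 950.692 / 10.388 = 91.518 m.
Total stopping distance = 57.042 + 91.518 = 148.560 m, vs 200 m available — it stops with 200 − 148.560 = 51.440 m to spare.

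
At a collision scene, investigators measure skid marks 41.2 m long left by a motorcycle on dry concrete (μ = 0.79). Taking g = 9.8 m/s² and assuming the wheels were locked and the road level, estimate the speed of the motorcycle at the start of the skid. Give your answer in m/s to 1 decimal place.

Initial speed ≈ 25.3 m/s

Deceleration a = μg = 0.79 × 9.8 = 7.742 m/s².
v = √(2a·d) = √(2 × 7.742 × 41.2) = √637.941 = 25.2575 m/s.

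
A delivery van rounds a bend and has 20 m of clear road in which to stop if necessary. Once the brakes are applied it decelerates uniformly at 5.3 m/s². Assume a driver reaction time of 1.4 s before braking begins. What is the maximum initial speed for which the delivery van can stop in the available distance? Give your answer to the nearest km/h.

Maximum speed ≈ 32 km/h

Stopping distance: v·t_r + v²/(2a) = 20 with t_r = 1.4 s and a = 5.300 m/s².
So v² + 14.840 v − 212.00 = 0.
Positive root: v = −a·t_r + √((a·t_r)² + 2a·d) = −7.420 + √(55.056 + 212.00) = 8.9218 m/s.
8.9218 m/s × 3.6 = 32.118 km/h.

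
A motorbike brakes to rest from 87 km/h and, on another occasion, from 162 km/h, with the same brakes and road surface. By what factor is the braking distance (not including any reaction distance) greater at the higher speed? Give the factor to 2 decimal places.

Factor ≈ 3.47

Braking distance d = v²/(2a), so with a fixed, d ∝ v².
Factor = (162/87)² = 1.8621² = 3.4674.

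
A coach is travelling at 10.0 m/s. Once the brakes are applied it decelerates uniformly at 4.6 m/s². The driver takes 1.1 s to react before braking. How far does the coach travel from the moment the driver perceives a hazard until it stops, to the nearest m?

Reaction distance = v·t_r = 10.0000 × 1.1 = 11.000 m.
Braking distance = v²/(2a) = 10.0000² / (2 × 4.600) = 100.000 / 9.200 = 10.870 m.
Total = 11.000 + 10.870 = 21.870 m.

Total stopping distance ≈ 22 m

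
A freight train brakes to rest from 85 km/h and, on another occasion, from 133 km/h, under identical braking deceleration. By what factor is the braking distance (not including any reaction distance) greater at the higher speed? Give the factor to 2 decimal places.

Factor ≈ 2.45

Braking distance d = v²/(2a), so with a fixed, d ∝ v².
Factor = (133/85)² = 1.5647² = 2.4483.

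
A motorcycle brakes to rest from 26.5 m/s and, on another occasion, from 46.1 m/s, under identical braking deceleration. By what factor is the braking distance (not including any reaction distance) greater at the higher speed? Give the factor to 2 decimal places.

Factor ≈ 3.03

Braking distance d = v²/(2a), so with a fixed, d ∝ v².
Factor = (46.1/26.5)² = 1.7396² = 3.0262.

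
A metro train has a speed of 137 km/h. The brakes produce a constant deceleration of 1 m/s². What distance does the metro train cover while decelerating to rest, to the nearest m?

Braking distance ≈ 724 m

137 km/h ÷ 3.6 = 38.0556 m/s.
Braking distance = v²/(2a) = 38.0556² / (2 × 1.000) = 1448.229 / 2.000 = 724.115 m.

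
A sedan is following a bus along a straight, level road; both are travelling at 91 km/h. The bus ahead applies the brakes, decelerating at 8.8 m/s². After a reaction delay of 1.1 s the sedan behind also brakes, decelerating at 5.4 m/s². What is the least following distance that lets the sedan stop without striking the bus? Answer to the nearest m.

91 km/h ÷ 3.6 = 25.2778 m/s.
Leader travels v²/(2a_L) = 638.967 / 17.600 = 36.305 m before stopping.
Follower covers v·t_r = 25.2778 × 1.1 = 27.806 m while reacting, then v²/(2a_F) = 638.967 / 10.800 = 59.164 m while braking, for a total of 27.806 + 59.164 = 86.970 m.
Since a_F ≤ a_L and the follower starts braking later, the follower is never slower than the leader, so the closest approach is when both have stopped.
Minimum gap = 86.970 − 36.305 = 50.665 m.

Minimum gap ≈ 51 m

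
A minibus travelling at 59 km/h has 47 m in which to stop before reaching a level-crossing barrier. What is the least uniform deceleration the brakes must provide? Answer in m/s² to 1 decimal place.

59 km/h ÷ 3.6 = 16.3889 m/s.
v² = 2a·d ⇒ a = v²/(2d) = 16.3889² / (2 × 47.000) = 268.596 / 94.000 = 2.8574 m/s².

Required deceleration ≈ 2.9 m/s²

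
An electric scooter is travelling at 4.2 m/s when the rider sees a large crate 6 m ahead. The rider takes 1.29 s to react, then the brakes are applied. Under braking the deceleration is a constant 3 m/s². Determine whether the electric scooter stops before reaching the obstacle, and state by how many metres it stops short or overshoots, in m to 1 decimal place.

No — it overshoots by 2.4 m

Reaction distance = 4.2000 × 1.29 = 5.418 m.
Braking distance = v²/(2a) = 17.640 / 6.000 = 2.940 m.
Total stopping distance = 5.418 + 2.940 = 8.358 m, vs 6 m available — it cannot stop in time and overshoots by 8.358 − 6 = 2.358 m.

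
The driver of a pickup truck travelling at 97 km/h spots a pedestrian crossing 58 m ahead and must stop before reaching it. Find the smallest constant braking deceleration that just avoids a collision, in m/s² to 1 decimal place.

97 km/h ÷ 3.6 = 26.9444 m/s.
v² = 2a·d ⇒ a = v²/(2d) = 26.9444² / (2 × 58.000) = 726.001 / 116.000 = 6.2586 m/s².

Required deceleration ≈ 6.3 m/s²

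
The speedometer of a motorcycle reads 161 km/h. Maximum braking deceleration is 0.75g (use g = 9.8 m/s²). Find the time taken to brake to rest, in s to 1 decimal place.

Braking time ≈ 6.1 s

161 km/h ÷ 3.6 = 44.7222 m/s.
a = 0.75 × 9.8 = 7.350 m/s².
Braking time = v/a = 44.7222 / 7.350 = 6.085 s.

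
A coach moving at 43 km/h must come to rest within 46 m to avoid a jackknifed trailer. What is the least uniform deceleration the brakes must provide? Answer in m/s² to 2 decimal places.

Required deceleration ≈ 1.55 m/s²

43 km/h ÷ 3.6 = 11.9444 m/s.
v² = 2a·d ⇒ a = v²/(2d) = 11.9444² / (2 × 46.000) = 142.669 / 92.000 = 1.5508 m/s².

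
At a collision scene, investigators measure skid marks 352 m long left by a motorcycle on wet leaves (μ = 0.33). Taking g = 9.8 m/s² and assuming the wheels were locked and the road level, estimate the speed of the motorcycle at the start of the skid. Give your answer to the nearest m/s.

Initial speed ≈ 48 m/s

Deceleration a = μg = 0.33 × 9.8 = 3.234 m/s².
v = √(2a·d) = √(2 × 3.234 × 352) = √2276.736 = 47.7152 m/s.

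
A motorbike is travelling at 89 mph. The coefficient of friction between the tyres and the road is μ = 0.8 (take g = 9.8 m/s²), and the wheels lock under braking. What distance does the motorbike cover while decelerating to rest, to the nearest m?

Braking distance ≈ 101 m

89 mph × 0.44704 = 39.7866 m/s.
a = μg = 0.8 × 9.8 = 7.840 m/s².
Braking distance = v²/(2a) = 39.7866² / (2 × 7.840) = 1582.974 / 15.680 = 100.955 m.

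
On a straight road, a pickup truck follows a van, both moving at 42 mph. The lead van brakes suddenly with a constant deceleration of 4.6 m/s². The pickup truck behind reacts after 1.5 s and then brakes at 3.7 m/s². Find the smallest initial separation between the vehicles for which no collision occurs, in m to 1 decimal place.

Minimum gap ≈ 37.5 m

42 mph × 0.44704 = 18.7757 m/s.
Leader travels v²/(2a_L) = 352.527 / 9.200 = 38.318 m before stopping.
Follower covers v·t_r = 18.7757 × 1.5 = 28.164 m while reacting, then v²/(2a_F) = 352.527 / 7.400 = 47.639 m while braking, for a total of 28.164 + 47.639 = 75.803 m.
Since a_F ≤ a_L and the follower starts braking later, the follower is never slower than the leader, so the closest approach is when both have stopped.
Minimum gap = 75.803 − 38.318 = 37.485 m.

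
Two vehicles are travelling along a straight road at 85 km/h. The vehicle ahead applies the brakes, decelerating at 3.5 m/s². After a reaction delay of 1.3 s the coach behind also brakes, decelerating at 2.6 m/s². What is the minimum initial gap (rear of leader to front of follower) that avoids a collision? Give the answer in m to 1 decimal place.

85 km/h ÷ 3.6 = 23.6111 m/s.
Leader travels v²/(2a_L) = 557.484 / 7.000 = 79.641 m before stopping.
Follower covers v·t_r = 23.6111 × 1.3 = 30.694 m while reacting, then v²/(2a_F) = 557.484 / 5.200 = 107.208 m while braking, for a total of 30.694 + 107.208 = 137.902 m.
Since a_F ≤ a_L and the follower starts braking later, the follower is never slower than the leader, so the closest approach is when both have stopped.
Minimum gap = 137.902 − 79.641 = 58.261 m.

Minimum gap ≈ 58.3 m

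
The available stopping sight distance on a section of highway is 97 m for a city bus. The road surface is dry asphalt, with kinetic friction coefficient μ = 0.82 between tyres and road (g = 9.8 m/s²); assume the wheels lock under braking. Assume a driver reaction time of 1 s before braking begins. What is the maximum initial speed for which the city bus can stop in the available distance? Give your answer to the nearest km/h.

a = μg = 0.82 × 9.8 = 8.036 m/s².
Stopping distance: v·t_r + v²/(2a) = 97 with t_r = 1 s and a = 8.036 m/s².
So v² + 16.072 v − 1558.98 = 0.
Positive root: v = −a·t_r + √((a·t_r)² + 2a·d) = −8.036 + √(64.577 + 1558.98) = 32.2574 m/s.
32.2574 m/s × 3.6 = 116.127 km/h.

Maximum speed ≈ 116 km/h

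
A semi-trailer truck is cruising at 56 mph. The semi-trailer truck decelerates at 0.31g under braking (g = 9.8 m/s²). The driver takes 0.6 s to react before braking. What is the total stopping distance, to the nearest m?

56 mph × 0.44704 = 25.0342 m/s.
a = 0.31 × 9.8 = 3.038 m/s².
Reaction distance = v·t_r = 25.0342 × 0.6 = 15.021 m.
Braking distance = v²/(2a) = 25.0342² / (2 × 3.038) = 626.711 / 6.076 = 103.145 m.
Total = 15.021 + 103.145 = 118.166 m.

Total stopping distance ≈ 118 m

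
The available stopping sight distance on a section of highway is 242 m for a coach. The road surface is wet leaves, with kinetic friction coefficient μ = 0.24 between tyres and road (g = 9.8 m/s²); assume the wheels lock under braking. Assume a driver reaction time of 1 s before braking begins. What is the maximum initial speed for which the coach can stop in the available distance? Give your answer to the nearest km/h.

Maximum speed ≈ 113 km/h

a = μg = 0.24 × 9.8 = 2.352 m/s².
Stopping distance: v·t_r + v²/(2a) = 242 with t_r = 1 s and a = 2.352 m/s².
So v² + 4.704 v − 1138.37 = 0.
Positive root: v = −a·t_r + √((a·t_r)² + 2a·d) = −2.352 + √(5.532 + 1138.37) = 31.4696 m/s.
31.4696 m/s × 3.6 = 113.291 km/h.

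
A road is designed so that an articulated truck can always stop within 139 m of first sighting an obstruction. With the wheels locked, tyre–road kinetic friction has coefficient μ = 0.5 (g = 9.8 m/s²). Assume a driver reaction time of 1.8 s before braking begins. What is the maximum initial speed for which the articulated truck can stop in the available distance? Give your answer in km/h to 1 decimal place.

Maximum speed ≈ 104.9 km/h

a = μg = 0.5 × 9.8 = 4.900 m/s².
Stopping distance: v·t_r + v²/(2a) = 139 with t_r = 1.8 s and a = 4.900 m/s².
So v² + 17.640 v − 1362.20 = 0.
Positive root: v = −a·t_r + √((a·t_r)² + 2a·d) = −8.820 + √(77.792 + 1362.20) = 29.1272 m/s.
29.1272 m/s × 3.6 = 104.858 km/h.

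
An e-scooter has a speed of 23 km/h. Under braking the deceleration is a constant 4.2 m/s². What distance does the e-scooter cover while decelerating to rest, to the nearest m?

23 km/h ÷ 3.6 = 6.3889 m/s.
Braking distance = v²/(2a) = 6.3889² / (2 × 4.200) = 40.818 / 8.400 = 4.859 m.

Braking distance ≈ 5 m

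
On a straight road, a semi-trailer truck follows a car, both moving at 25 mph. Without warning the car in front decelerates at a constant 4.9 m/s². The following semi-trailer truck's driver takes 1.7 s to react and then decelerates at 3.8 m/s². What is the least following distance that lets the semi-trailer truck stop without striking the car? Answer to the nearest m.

Minimum gap ≈ 23 m

25 mph × 0.44704 = 11.1760 m/s.
Leader travels v²/(2a_L) = 124.903 / 9.800 = 12.745 m before stopping.
Follower covers v·t_r = 11.1760 × 1.7 = 18.999 m while reacting, then v²/(2a_F) = 124.903 / 7.600 = 16.435 m while braking, for a total of 18.999 + 16.435 = 35.434 m.
Since a_F ≤ a_L and the follower starts braking later, the follower is never slower than the leader, so the closest approach is when both have stopped.
Minimum gap = 35.434 − 12.745 = 22.689 m.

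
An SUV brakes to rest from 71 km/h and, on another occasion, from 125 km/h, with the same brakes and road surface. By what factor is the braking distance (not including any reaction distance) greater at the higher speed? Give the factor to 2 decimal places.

Braking distance d = v²/(2a), so with a fixed, d ∝ v².
Factor = (125/71)² = 1.7606² = 3.0997.

Factor ≈ 3.10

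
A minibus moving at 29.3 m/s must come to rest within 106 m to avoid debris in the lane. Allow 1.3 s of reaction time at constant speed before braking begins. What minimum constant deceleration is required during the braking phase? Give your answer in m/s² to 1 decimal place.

Required deceleration ≈ 6.3 m/s²

Distance covered during reaction = 29.3000 × 1.3 = 38.090 m.
Distance available for braking: 106 − 38.090 = 67.910 m.
v² = 2a·d ⇒ a = v²/(2d) = 29.3000² / (2 × 67.910) = 858.490 / 135.820 = 6.3208 m/s².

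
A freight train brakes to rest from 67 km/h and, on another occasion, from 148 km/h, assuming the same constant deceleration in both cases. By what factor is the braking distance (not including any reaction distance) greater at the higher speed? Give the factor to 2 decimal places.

Braking distance d = v²/(2a), so with a fixed, d ∝ v².
Factor = (148/67)² = 2.2090² = 4.8797.

Factor ≈ 4.88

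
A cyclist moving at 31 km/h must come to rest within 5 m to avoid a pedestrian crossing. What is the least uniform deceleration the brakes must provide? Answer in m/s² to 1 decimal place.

Required deceleration ≈ 7.4 m/s²

31 km/h ÷ 3.6 = 8.6111 m/s.
v² = 2a·d ⇒ a = v²/(2d) = 8.6111² / (2 × 5.000) = 74.151 / 10.000 = 7.4151 m/s².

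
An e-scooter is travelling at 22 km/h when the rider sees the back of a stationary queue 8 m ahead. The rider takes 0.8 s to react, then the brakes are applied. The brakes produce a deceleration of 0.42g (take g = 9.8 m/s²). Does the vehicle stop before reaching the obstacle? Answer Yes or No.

No

22 km/h ÷ 3.6 = 6.1111 m/s.
a = 0.42 × 9.8 = 4.116 m/s².
Reaction distance = 6.1111 × 0.8 = 4.889 m.
Braking distance = v²/(2a) = 37.346 / 8.232 = 4.537 m.
Total stopping distance = 4.889 + 4.537 = 9.426 m, vs 8 m available — it cannot stop in time and overshoots by 9.426 − 8 = 1.426 m.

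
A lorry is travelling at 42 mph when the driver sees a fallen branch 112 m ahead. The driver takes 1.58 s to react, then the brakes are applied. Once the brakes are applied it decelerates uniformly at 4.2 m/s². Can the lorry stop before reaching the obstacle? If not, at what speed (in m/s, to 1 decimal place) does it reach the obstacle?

42 mph × 0.44704 = 18.7757 m/s.
Reaction distance = 18.7757 × 1.58 = 29.666 m.
Braking distance = v²/(2a) = 352.527 / 8.400 = 41.967 m.
Total stopping distance = 29.666 + 41.967 = 71.633 m, vs 112 m available — it stops with 112 − 71.633 = 40.367 m to spare.

Yes — it stops about 40.4 m short of the obstacle, so it never reaches it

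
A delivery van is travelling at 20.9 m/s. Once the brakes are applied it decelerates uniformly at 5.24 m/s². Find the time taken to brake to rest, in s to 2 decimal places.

Braking time ≈ 3.99 s

Braking time = v/a = 20.9000 / 5.240 = 3.989 s.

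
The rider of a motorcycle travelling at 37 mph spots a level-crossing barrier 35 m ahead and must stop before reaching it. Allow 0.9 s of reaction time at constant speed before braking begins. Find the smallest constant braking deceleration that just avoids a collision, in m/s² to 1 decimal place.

Required deceleration ≈ 6.8 m/s²

37 mph × 0.44704 = 16.5405 m/s.
Distance covered during reaction = 16.5405 × 0.9 = 14.886 m.
Distance available for braking: 35 − 14.886 = 20.114 m.
v² = 2a·d ⇒ a = v²/(2d) = 16.5405² / (2 × 20.114) = 273.588 / 40.228 = 6.8009 m/s².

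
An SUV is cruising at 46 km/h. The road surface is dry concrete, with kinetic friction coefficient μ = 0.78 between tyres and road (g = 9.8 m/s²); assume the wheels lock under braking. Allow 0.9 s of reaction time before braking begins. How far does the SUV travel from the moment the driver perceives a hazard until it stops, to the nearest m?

46 km/h ÷ 3.6 = 12.7778 m/s.
a = μg = 0.78 × 9.8 = 7.644 m/s².
Reaction distance = v·t_r = 12.7778 × 0.9 = 11.500 m.
Braking distance = v²/(2a) = 12.7778² / (2 × 7.644) = 163.272 / 15.288 = 10.680 m.
Total = 11.500 + 10.680 = 22.180 m.

Total stopping distance ≈ 22 m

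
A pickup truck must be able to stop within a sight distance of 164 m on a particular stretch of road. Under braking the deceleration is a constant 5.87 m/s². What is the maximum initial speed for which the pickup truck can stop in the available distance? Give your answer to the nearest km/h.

v²/(2a) = d ⇒ v = √(2 × 5.870 × 164) = √1925.36 = 43.8789 m/s.
43.8789 m/s × 3.6 = 157.964 km/h.

Maximum speed ≈ 158 km/h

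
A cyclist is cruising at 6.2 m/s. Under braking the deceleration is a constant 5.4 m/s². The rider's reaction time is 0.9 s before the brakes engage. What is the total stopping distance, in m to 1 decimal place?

Total stopping distance ≈ 9.1 m

Reaction distance = v·t_r = 6.2000 × 0.9 = 5.580 m.
Braking distance = v²/(2a) = 6.2000² / (2 × 5.400) = 38.440 / 10.800 = 3.559 m.
Total = 5.580 + 3.559 = 9.139 m.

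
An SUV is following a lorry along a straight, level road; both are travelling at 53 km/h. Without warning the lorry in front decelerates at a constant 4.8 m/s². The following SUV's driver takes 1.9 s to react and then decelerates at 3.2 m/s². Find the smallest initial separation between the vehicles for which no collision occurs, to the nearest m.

53 km/h ÷ 3.6 = 14.7222 m/s.
Leader travels v²/(2a_L) = 216.743 / 9.600 = 22.577 m before stopping.
Follower covers v·t_r = 14.7222 × 1.9 = 27.972 m while reacting, then v²/(2a_F) = 216.743 / 6.400 = 33.866 m while braking, for a total of 27.972 + 33.866 = 61.838 m.
Since a_F ≤ a_L and the follower starts braking later, the follower is never slower than the leader, so the closest approach is when both have stopped.
Minimum gap = 61.838 − 22.577 = 39.261 m.

Minimum gap ≈ 39 m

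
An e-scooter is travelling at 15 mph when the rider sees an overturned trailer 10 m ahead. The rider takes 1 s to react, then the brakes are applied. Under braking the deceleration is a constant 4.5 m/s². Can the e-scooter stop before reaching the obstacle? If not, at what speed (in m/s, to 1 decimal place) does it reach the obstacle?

15 mph × 0.44704 = 6.7056 m/s.
Reaction distance = 6.7056 × 1 = 6.706 m.
Braking distance needed to stop: v²/(2a) = 44.965 / 9.000 = 4.996 m, so total needed = 6.706 + 4.996 = 11.702 m > 10 m — it cannot stop.
Distance remaining when braking begins: 10 − 6.706 = 3.294 m.
v² = v₀² − 2a·d = 44.965 − 2 × 4.500 × 3.294 = 15.319 m²/s².
v = √15.319 = 3.914 m/s.

No — it strikes the obstacle at 3.9 m/s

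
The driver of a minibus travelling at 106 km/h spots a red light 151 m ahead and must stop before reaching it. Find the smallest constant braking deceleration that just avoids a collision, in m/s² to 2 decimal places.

106 km/h ÷ 3.6 = 29.4444 m/s.
v² = 2a·d ⇒ a = v²/(2d) = 29.4444² / (2 × 151.000) = 866.973 / 302.000 = 2.8708 m/s².

Required deceleration ≈ 2.87 m/s²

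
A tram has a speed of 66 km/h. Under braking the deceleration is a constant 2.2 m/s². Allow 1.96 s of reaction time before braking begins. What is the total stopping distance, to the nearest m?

66 km/h ÷ 3.6 = 18.3333 m/s.
Reaction distance = v·t_r = 18.3333 × 1.96 = 35.933 m.
Braking distance = v²/(2a) = 18.3333² / (2 × 2.200) = 336.110 / 4.400 = 76.389 m.
Total = 35.933 + 76.389 = 112.322 m.

Total stopping distance ≈ 112 m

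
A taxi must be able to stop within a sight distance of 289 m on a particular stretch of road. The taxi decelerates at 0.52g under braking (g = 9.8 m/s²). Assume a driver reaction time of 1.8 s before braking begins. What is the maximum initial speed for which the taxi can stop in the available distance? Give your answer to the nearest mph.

a = 0.52 × 9.8 = 5.096 m/s².
Stopping distance: v·t_r + v²/(2a) = 289 with t_r = 1.8 s and a = 5.096 m/s².
So v² + 18.346 v − 2945.49 = 0.
Positive root: v = −a·t_r + √((a·t_r)² + 2a·d) = −9.173 + √(84.144 + 2945.49) = 45.8691 m/s.
45.8691 m/s ÷ 0.44704 = 102.606 mph.

Maximum speed ≈ 103 mph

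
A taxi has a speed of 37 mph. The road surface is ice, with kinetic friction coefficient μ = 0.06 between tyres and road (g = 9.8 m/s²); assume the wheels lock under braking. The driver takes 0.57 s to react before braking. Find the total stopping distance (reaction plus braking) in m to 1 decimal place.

Total stopping distance ≈ 242.1 m

37 mph × 0.44704 = 16.5405 m/s.
a = μg = 0.06 × 9.8 = 0.588 m/s².
Reaction distance = v·t_r = 16.5405 × 0.57 = 9.428 m.
Braking distance = v²/(2a) = 16.5405² / (2 × 0.588) = 273.588 / 1.176 = 232.643 m.
Total = 9.428 + 232.643 = 242.071 m.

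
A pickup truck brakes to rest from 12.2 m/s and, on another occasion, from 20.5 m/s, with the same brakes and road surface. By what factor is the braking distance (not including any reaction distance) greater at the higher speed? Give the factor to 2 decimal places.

Braking distance d = v²/(2a), so with a fixed, d ∝ v².
Factor = (20.5/12.2)² = 1.6803² = 2.8234.

Factor ≈ 2.82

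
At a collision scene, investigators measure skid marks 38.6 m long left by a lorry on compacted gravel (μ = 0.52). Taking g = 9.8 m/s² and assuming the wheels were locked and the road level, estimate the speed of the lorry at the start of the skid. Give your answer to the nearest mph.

Initial speed ≈ 44 mph

Deceleration a = μg = 0.52 × 9.8 = 5.096 m/s².
v = √(2a·d) = √(2 × 5.096 × 38.6) = √393.411 = 19.8346 m/s.
= 19.8346 ÷ 0.44704 = 44.369 mph.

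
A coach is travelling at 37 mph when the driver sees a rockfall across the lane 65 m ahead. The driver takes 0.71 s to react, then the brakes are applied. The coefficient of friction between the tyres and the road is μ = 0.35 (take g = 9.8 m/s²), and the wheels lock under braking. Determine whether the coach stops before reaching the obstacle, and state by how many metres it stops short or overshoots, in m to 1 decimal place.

Yes — it stops 13.4 m short of the obstacle

37 mph × 0.44704 = 16.5405 m/s.
a = μg = 0.35 × 9.8 = 3.430 m/s².
Reaction distance = 16.5405 × 0.71 = 11.744 m.
Braking distance = v²/(2a) = 273.588 / 6.860 = 39.882 m.
Total stopping distance = 11.744 + 39.882 = 51.626 m, vs 65 m available — it stops with 65 − 51.626 = 13.374 m to spare.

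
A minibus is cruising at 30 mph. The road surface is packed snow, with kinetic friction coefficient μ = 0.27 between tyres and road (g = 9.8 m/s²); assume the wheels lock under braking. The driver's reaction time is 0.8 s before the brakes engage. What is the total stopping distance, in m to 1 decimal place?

30 mph × 0.44704 = 13.4112 m/s.
a = μg = 0.27 × 9.8 = 2.646 m/s².
Reaction distance = v·t_r = 13.4112 × 0.8 = 10.729 m.
Braking distance = v²/(2a) = 13.4112² / (2 × 2.646) = 179.860 / 5.292 = 33.987 m.
Total = 10.729 + 33.987 = 44.716 m.

Total stopping distance ≈ 44.7 m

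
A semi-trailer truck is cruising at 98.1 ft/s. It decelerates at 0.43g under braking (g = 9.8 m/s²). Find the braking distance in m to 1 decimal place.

98.1 ft/s × 0.3048 = 29.9009 m/s.
a = 0.43 × 9.8 = 4.214 m/s².
Braking distance = v²/(2a) = 29.9009² / (2 × 4.214) = 894.064 / 8.428 = 106.083 m.

Braking distance ≈ 106.1 m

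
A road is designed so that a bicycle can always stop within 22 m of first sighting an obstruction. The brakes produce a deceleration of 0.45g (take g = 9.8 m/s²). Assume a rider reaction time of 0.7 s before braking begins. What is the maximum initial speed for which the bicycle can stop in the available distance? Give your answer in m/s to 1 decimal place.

Maximum speed ≈ 11.2 m/s

a = 0.45 × 9.8 = 4.410 m/s².
Stopping distance: v·t_r + v²/(2a) = 22 with t_r = 0.7 s and a = 4.410 m/s².
So v² + 6.174 v − 194.04 = 0.
Positive root: v = −a·t_r + √((a·t_r)² + 2a·d) = −3.087 + √(9.530 + 194.04) = 11.1808 m/s.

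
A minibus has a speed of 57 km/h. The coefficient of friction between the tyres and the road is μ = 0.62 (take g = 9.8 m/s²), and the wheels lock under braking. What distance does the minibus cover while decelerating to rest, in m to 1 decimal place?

57 km/h ÷ 3.6 = 15.8333 m/s.
a = μg = 0.62 × 9.8 = 6.076 m/s².
Braking distance = v²/(2a) = 15.8333² / (2 × 6.076) = 250.693 / 12.152 = 20.630 m.

Braking distance ≈ 20.6 m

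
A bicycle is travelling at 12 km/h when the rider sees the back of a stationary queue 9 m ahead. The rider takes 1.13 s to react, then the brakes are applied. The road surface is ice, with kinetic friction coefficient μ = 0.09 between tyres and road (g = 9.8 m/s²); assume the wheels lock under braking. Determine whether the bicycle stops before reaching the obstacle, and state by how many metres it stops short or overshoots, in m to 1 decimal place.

No — it overshoots by 1.1 m

12 km/h ÷ 3.6 = 3.3333 m/s.
a = μg = 0.09 × 9.8 = 0.882 m/s².
Reaction distance = 3.3333 × 1.13 = 3.767 m.
Braking distance = v²/(2a) = 11.111 / 1.764 = 6.299 m.
Total stopping distance = 3.767 + 6.299 = 10.066 m, vs 9 m available — it cannot stop in time and overshoots by 10.066 − 9 = 1.066 m.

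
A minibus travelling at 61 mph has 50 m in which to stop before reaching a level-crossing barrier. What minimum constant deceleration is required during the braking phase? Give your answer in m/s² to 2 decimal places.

61 mph × 0.44704 = 27.2694 m/s.
v² = 2a·d ⇒ a = v²/(2d) = 27.2694² / (2 × 50.000) = 743.620 / 100.000 = 7.4362 m/s².

Required deceleration ≈ 7.44 m/s²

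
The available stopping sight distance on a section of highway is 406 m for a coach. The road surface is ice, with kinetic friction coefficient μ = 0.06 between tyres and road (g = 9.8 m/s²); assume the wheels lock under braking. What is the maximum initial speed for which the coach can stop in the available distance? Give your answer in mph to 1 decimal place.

a = μg = 0.06 × 9.8 = 0.588 m/s².
v²/(2a) = d ⇒ v = √(2 × 0.588 × 406) = √477.46 = 21.8509 m/s.
21.8509 m/s ÷ 0.44704 = 48.879 mph.

Maximum speed ≈ 48.9 mph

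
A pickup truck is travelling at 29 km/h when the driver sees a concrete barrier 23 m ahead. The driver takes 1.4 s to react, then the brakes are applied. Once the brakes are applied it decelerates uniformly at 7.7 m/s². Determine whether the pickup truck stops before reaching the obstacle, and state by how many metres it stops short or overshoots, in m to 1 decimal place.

29 km/h ÷ 3.6 = 8.0556 m/s.
Reaction distance = 8.0556 × 1.4 = 11.278 m.
Braking distance = v²/(2a) = 64.893 / 15.400 = 4.214 m.
Total stopping distance = 11.278 + 4.214 = 15.492 m, vs 23 m available — it stops with 23 − 15.492 = 7.508 m to spare.

Yes — it stops 7.5 m short of the obstacle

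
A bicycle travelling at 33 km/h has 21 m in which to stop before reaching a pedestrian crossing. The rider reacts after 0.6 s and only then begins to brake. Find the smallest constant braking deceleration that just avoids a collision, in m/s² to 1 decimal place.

33 km/h ÷ 3.6 = 9.1667 m/s.
Distance covered during reaction = 9.1667 × 0.6 = 5.500 m.
Distance available for braking: 21 − 5.500 = 15.500 m.
v² = 2a·d ⇒ a = v²/(2d) = 9.1667² / (2 × 15.500) = 84.028 / 31.000 = 2.7106 m/s².

Required deceleration ≈ 2.7 m/s²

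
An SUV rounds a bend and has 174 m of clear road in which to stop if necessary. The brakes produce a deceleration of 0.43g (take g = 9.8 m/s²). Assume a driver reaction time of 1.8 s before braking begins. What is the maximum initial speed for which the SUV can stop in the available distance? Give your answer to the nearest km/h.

a = 0.43 × 9.8 = 4.214 m/s².
Stopping distance: v·t_r + v²/(2a) = 174 with t_r = 1.8 s and a = 4.214 m/s².
So v² + 15.170 v − 1466.47 = 0.
Positive root: v = −a·t_r + √((a·t_r)² + 2a·d) = −7.585 + √(57.532 + 1466.47) = 31.4535 m/s.
31.4535 m/s × 3.6 = 113.233 km/h.

Maximum speed ≈ 113 km/h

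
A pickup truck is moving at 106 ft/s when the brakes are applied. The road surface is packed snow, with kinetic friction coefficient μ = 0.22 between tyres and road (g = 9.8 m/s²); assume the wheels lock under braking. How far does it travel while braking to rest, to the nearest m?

Braking distance ≈ 242 m

106 ft/s × 0.3048 = 32.3088 m/s.
a = μg = 0.22 × 9.8 = 2.156 m/s².
Braking distance = v²/(2a) = 32.3088² / (2 × 2.156) = 1043.859 / 4.312 = 242.082 m.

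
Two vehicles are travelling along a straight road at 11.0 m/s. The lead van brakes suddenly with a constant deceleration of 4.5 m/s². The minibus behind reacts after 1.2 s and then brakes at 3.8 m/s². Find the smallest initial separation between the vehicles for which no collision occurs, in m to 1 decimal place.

Leader travels v²/(2a_L) = 121.000 / 9.000 = 13.444 m before stopping.
Follower covers v·t_r = 11.0000 × 1.2 = 13.200 m while reacting, then v²/(2a_F) = 121.000 / 7.600 = 15.921 m while braking, for a total of 13.200 + 15.921 = 29.121 m.
Since a_F ≤ a_L and the follower starts braking later, the follower is never slower than the leader, so the closest approach is when both have stopped.
Minimum gap = 29.121 − 13.444 = 15.677 m.

Minimum gap ≈ 15.7 m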